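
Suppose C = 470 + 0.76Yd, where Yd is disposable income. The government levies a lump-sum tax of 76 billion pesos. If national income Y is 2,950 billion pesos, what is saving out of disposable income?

Yd = Y − T = 2950 − 76 = 2874
C = 470 + 0.76(2874) = 470 + 2184.24 = 2654.24
S = Yd − C = 2874 − 2654.24 = 219.76

S = 219.76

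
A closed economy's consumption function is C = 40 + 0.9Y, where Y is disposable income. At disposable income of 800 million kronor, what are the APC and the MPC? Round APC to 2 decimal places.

APC = 0.95; MPC = 0.9

MPC = 0.9 (the slope of the consumption function)
C = 40 + 0.9(800) = 760, so APC = 760/800 = 0.95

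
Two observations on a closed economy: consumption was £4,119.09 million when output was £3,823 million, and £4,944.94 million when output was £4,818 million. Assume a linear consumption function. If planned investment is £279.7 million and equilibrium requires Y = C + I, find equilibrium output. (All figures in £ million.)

MPC = (4944.94 − 4119.09)/(4818 − 3823) = 825.85/995 = 0.83
a = 4119.09 − 0.83(3823) = 946
Equilibrium: Y = 946 + 0.83Y + 279.7
0.17Y = 1225.7, so Y = 1225.7/0.17 = 7210

Y = 7210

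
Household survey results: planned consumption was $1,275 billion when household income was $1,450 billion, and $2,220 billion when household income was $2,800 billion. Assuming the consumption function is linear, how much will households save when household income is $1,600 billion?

MPC = (2220 − 1275)/(2800 − 1450) = 945/1350 = 0.7
a = 1275 − 0.7(1450) = 1275 − 1015 = 260
C = 260 + 0.7(1600) = 1380
S = 1600 − 1380 = 220

S = 220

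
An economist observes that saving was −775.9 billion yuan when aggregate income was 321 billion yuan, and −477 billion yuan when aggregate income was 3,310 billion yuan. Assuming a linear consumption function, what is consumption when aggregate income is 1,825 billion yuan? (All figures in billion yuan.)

MPS = ΔS/ΔY = (-477 − (-775.9))/(3310 − 321) = 298.9/2989 = 0.1
MPC = 1 − MPS = 0.9
Autonomous saving = -775.9 − 0.1(321) = -808, so a = 808
C = 808 + 0.9(1825) = 808 + 1642.5 = 2450.5

C = 2450.5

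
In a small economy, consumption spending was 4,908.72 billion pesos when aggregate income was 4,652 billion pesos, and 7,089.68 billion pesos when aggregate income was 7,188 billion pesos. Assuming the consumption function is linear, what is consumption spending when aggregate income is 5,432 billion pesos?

C = 5579.52

MPC = (7089.68 − 4908.72)/(7188 − 4652) = 2180.96/2536 = 0.86
a = 4908.72 − 0.86(4652) = 4908.72 − 4000.72 = 908
C = 908 + 0.86(5432) = 908 + 4671.52 = 5579.52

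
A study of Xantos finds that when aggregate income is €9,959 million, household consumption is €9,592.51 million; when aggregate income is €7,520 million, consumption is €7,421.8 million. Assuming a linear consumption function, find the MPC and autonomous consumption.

MPC = 0.89; a = 729

MPC = ΔC/ΔY = (9592.51 − 7421.8)/(9959 − 7520) = 2170.71/2439 = 0.89
a = C − MPC·Y = 7421.8 − 0.89(7520) = 7421.8 − 6692.8 = 729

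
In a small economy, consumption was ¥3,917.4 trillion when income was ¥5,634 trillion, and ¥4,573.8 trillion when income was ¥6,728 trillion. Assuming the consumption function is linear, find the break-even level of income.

Y = 1342.5

MPC = (4573.8 − 3917.4)/(6728 − 5634) = 656.4/1094 = 0.6
a = 3917.4 − 0.6(5634) = 3917.4 − 3380.4 = 537
Break-even: Y = a/(1−MPC) = 537/0.4 = 1342.5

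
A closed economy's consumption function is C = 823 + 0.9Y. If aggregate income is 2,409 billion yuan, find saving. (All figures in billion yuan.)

S = -582.1

C = 823 + 0.9(2409) = 823 + 2168.1 = 2991.1
S = Y − C = 2409 − 2991.1 = -582.1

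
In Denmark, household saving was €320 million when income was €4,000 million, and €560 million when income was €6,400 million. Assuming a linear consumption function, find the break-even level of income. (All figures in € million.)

MPS = ΔS/ΔY = (560 − 320)/(6400 − 4000) = 240/2400 = 0.1
MPC = 1 − MPS = 0.9
From S(4000) = 320: −a + 0.1(4000) = 320, so a = 400 − 320 = 80
Break-even (S = 0): Y = a/MPS = 80/0.1 = 800

Y = 800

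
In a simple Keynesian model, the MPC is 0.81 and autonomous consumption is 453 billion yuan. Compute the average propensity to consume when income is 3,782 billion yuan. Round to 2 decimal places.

C = 453 + 0.81(3782) = 3516.42
APC = C/Y = 3516.42/3782 = 0.93

APC = 0.93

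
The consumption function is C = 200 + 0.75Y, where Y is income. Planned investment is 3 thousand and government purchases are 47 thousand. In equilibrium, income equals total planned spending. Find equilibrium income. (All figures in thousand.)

Y = 1000

Y = C + I + G = 200 + 0.75Y + 3 + 47
Y − 0.75Y = 250
0.25Y = 250, so Y = 250/0.25 = 1000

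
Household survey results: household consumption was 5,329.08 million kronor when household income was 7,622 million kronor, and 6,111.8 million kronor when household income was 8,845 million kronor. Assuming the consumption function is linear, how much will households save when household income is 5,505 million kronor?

S = 1530.8

MPC = (6111.8 − 5329.08)/(8845 − 7622) = 782.72/1223 = 0.64
a = 5329.08 − 0.64(7622) = 5329.08 − 4878.08 = 451
C = 451 + 0.64(5505) = 3974.2
S = 5505 − 3974.2 = 1530.8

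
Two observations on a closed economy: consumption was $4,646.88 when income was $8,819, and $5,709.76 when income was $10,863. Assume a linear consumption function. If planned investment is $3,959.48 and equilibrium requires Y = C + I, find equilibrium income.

Y = 8376

MPC = (5709.76 − 4646.88)/(10863 − 8819) = 1062.88/2044 = 0.52
a = 4646.88 − 0.52(8819) = 61
Equilibrium: Y = 61 + 0.52Y + 3959.48
0.48Y = 4020.48, so Y = 4020.48/0.48 = 8376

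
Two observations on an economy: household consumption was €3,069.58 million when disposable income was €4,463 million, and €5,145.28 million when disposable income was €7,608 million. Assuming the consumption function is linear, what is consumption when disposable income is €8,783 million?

C = 5920.78

MPC = (5145.28 − 3069.58)/(7608 − 4463) = 2075.7/3145 = 0.66
a = 3069.58 − 0.66(4463) = 3069.58 − 2945.58 = 124
C = 124 + 0.66(8783) = 124 + 5796.78 = 5920.78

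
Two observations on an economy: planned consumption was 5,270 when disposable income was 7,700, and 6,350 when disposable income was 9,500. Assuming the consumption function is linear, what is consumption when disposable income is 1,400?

C = 1490

MPC = (6350 − 5270)/(9500 − 7700) = 1080/1800 = 0.6
a = 5270 − 0.6(7700) = 5270 − 4620 = 650
C = 650 + 0.6(1400) = 650 + 840 = 1490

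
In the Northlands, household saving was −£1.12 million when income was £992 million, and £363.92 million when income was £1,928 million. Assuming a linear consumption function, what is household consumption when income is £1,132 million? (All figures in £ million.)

C = 1078.52

MPS = ΔS/ΔY = (363.92 − (-1.12))/(1928 − 992) = 365.04/936 = 0.39
MPC = 1 − MPS = 0.61
Autonomous saving = -1.12 − 0.39(992) = -388, so a = 388
C = 388 + 0.61(1132) = 388 + 690.52 = 1078.52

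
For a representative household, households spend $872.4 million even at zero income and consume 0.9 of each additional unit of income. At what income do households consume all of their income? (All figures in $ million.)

At break-even, C = Y: 872.4 + 0.9Y = Y
0.1Y = 872.4, so Y = 872.4/0.1 = 8724

Y = 8724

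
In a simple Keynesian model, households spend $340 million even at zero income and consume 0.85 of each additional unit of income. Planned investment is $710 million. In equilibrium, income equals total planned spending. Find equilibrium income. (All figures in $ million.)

Y = 7000

Y = C + I = 340 + 0.85Y + 710
Y − 0.85Y = 1050
0.15Y = 1050, so Y = 1050/0.15 = 7000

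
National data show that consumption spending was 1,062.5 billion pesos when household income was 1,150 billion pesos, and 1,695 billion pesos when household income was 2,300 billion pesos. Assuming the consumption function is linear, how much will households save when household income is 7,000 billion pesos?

MPC = (1695 − 1062.5)/(2300 − 1150) = 632.5/1150 = 0.55
a = 1062.5 − 0.55(1150) = 1062.5 − 632.5 = 430
C = 430 + 0.55(7000) = 4280
S = 7000 − 4280 = 2720

S = 2720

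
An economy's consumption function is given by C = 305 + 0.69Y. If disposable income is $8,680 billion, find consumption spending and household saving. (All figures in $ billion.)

C = 6294.2; S = 2385.8

C = 305 + 0.69(8680) = 305 + 5989.2 = 6294.2
S = Y − C = 8680 − 6294.2 = 2385.8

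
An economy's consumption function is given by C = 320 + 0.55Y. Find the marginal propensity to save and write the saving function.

MPS = 1 − MPC = 1 − 0.55 = 0.45
S = Y − C = -320 + 0.45Y

MPS = 0.45; S = -320 + 0.45Y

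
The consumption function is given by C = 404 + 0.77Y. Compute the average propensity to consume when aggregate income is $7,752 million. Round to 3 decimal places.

C = 404 + 0.77(7752) = 6373.04
APC = C/Y = 6373.04/7752 = 0.822

APC = 0.822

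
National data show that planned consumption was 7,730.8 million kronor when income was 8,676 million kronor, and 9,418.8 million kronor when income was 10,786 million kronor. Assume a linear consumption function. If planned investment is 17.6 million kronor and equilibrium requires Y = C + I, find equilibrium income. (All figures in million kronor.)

MPC = (9418.8 − 7730.8)/(10786 − 8676) = 1688/2110 = 0.8
a = 7730.8 − 0.8(8676) = 790
Equilibrium: Y = 790 + 0.8Y + 17.6
0.2Y = 807.6, so Y = 807.6/0.2 = 4038

Y = 4038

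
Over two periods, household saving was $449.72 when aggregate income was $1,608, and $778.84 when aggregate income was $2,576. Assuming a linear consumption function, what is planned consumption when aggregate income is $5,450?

C = 3694

MPS = ΔS/ΔY = (778.84 − 449.72)/(2576 − 1608) = 329.12/968 = 0.34
MPC = 1 − MPS = 0.66
Autonomous saving = 449.72 − 0.34(1608) = -97, so a = 97
C = 97 + 0.66(5450) = 97 + 3597 = 3694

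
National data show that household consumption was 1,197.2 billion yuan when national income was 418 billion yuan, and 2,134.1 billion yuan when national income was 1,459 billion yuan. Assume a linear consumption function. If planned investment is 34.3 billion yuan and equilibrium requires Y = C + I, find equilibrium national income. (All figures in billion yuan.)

MPC = (2134.1 − 1197.2)/(1459 − 418) = 936.9/1041 = 0.9
a = 1197.2 − 0.9(418) = 821
Equilibrium: Y = 821 + 0.9Y + 34.3
0.1Y = 855.3, so Y = 855.3/0.1 = 8553

Y = 8553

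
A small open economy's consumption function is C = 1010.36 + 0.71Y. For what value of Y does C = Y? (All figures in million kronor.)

At break-even, C = Y: 1010.36 + 0.71Y = Y
0.29Y = 1010.36, so Y = 1010.36/0.29 = 3484

Y = 3484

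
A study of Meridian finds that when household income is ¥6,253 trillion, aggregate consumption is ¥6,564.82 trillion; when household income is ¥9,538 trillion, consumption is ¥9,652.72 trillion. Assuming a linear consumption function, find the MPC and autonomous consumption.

MPC = ΔC/ΔY = (9652.72 − 6564.82)/(9538 − 6253) = 3087.9/3285 = 0.94
a = C − MPC·Y = 6564.82 − 0.94(6253) = 6564.82 − 5877.82 = 687

MPC = 0.94; a = 687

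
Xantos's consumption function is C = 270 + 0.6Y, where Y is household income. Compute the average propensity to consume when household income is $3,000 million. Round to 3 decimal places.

APC = 0.690

C = 270 + 0.6(3000) = 2070
APC = C/Y = 2070/3000 = 0.690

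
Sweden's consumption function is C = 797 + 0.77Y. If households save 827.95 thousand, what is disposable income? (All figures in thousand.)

Y = 7065

S = Y − C = -797 + 0.23Y
-797 + 0.23Y = 827.95, so 0.23Y = 1624.95 and Y = 7065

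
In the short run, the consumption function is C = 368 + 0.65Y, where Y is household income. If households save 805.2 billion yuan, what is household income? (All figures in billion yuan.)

S = Y − C = -368 + 0.35Y
-368 + 0.35Y = 805.2, so 0.35Y = 1173.2 and Y = 3352

Y = 3352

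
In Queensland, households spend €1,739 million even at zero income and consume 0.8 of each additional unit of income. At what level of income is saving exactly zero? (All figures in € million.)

Y = 8695

At break-even, C = Y: 1739 + 0.8Y = Y
0.2Y = 1739, so Y = 1739/0.2 = 8695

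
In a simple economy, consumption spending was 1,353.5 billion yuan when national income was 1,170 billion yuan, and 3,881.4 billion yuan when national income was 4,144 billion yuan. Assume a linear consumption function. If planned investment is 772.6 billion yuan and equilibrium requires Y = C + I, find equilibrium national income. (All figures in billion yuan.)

MPC = (3881.4 − 1353.5)/(4144 − 1170) = 2527.9/2974 = 0.85
a = 1353.5 − 0.85(1170) = 359
Equilibrium: Y = 359 + 0.85Y + 772.6
0.15Y = 1131.6, so Y = 1131.6/0.15 = 7544

Y = 7544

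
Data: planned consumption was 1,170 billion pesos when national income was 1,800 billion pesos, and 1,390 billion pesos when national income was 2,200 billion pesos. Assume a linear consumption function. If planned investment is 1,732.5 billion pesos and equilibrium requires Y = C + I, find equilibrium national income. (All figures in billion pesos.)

Y = 4250

MPC = (1390 − 1170)/(2200 − 1800) = 220/400 = 0.55
a = 1170 − 0.55(1800) = 180
Equilibrium: Y = 180 + 0.55Y + 1732.5
0.45Y = 1912.5, so Y = 1912.5/0.45 = 4250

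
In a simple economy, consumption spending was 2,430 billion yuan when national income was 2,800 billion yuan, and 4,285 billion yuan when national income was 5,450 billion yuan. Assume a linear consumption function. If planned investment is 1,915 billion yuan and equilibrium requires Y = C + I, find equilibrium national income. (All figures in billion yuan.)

MPC = (4285 − 2430)/(5450 − 2800) = 1855/2650 = 0.7
a = 2430 − 0.7(2800) = 470
Equilibrium: Y = 470 + 0.7Y + 1915
0.3Y = 2385, so Y = 2385/0.3 = 7950

Y = 7950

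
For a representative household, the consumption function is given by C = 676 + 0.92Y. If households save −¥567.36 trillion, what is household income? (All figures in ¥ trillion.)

S = Y − C = -676 + 0.08Y
-676 + 0.08Y = -567.36, so 0.08Y = 108.64 and Y = 1358

Y = 1358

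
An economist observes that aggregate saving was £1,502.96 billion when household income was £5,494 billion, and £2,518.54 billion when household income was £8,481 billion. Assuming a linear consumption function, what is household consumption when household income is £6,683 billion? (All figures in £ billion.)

C = 4775.78

MPS = ΔS/ΔY = (2518.54 − 1502.96)/(8481 − 5494) = 1015.58/2987 = 0.34
MPC = 1 − MPS = 0.66
Autonomous saving = 1502.96 − 0.34(5494) = -365, so a = 365
C = 365 + 0.66(6683) = 365 + 4410.78 = 4775.78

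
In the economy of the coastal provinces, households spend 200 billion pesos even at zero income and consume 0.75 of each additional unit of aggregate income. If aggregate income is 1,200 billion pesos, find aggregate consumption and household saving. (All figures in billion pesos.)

C = 200 + 0.75(1200) = 200 + 900 = 1100
S = Y − C = 1200 − 1100 = 100

C = 1100; S = 100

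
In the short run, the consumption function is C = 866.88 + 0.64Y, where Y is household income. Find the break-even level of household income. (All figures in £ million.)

At break-even, C = Y: 866.88 + 0.64Y = Y
0.36Y = 866.88, so Y = 866.88/0.36 = 2408

Y = 2408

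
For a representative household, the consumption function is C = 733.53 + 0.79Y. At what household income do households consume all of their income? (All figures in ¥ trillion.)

At break-even, C = Y: 733.53 + 0.79Y = Y
0.21Y = 733.53, so Y = 733.53/0.21 = 3493

Y = 3493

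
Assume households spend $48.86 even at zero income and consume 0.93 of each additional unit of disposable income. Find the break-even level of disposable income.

Y = 698

At break-even, C = Y: 48.86 + 0.93Y = Y
0.07Y = 48.86, so Y = 48.86/0.07 = 698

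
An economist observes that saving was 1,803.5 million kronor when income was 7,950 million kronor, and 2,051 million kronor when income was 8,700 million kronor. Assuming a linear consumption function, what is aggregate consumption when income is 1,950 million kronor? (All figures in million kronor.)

C = 2126.5

MPS = ΔS/ΔY = (2051 − 1803.5)/(8700 − 7950) = 247.5/750 = 0.33
MPC = 1 − MPS = 0.67
Autonomous saving = 1803.5 − 0.33(7950) = -820, so a = 820
C = 820 + 0.67(1950) = 820 + 1306.5 = 2126.5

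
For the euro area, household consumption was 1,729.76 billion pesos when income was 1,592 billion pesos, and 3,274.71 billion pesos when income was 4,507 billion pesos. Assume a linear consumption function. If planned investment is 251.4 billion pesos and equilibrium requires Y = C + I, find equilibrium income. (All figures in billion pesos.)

MPC = (3274.71 − 1729.76)/(4507 − 1592) = 1544.95/2915 = 0.53
a = 1729.76 − 0.53(1592) = 886
Equilibrium: Y = 886 + 0.53Y + 251.4
0.47Y = 1137.4, so Y = 1137.4/0.47 = 2420

Y = 2420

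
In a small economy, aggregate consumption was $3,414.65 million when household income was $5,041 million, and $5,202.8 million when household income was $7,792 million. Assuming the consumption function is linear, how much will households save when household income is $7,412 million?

S = 2456.2

MPC = (5202.8 − 3414.65)/(7792 − 5041) = 1788.15/2751 = 0.65
a = 3414.65 − 0.65(5041) = 3414.65 − 3276.65 = 138
C = 138 + 0.65(7412) = 4955.8
S = 7412 − 4955.8 = 2456.2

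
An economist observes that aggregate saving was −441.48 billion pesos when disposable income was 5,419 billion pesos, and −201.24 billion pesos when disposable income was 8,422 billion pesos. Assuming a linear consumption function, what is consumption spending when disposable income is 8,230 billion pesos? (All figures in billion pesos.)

MPS = ΔS/ΔY = (-201.24 − (-441.48))/(8422 − 5419) = 240.24/3003 = 0.08
MPC = 1 − MPS = 0.92
Autonomous saving = -441.48 − 0.08(5419) = -875, so a = 875
C = 875 + 0.92(8230) = 875 + 7571.6 = 8446.6

C = 8446.6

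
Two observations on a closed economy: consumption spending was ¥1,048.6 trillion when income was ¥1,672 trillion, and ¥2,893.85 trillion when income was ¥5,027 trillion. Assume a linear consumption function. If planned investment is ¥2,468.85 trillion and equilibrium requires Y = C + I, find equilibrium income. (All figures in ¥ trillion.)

MPC = (2893.85 − 1048.6)/(5027 − 1672) = 1845.25/3355 = 0.55
a = 1048.6 − 0.55(1672) = 129
Equilibrium: Y = 129 + 0.55Y + 2468.85
0.45Y = 2597.85, so Y = 2597.85/0.45 = 5773

Y = 5773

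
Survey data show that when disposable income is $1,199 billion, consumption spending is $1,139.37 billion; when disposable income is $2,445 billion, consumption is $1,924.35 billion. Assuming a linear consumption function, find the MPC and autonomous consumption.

MPC = 0.63; a = 384

MPC = ΔC/ΔY = (1924.35 − 1139.37)/(2445 − 1199) = 784.98/1246 = 0.63
a = C − MPC·Y = 1139.37 − 0.63(1199) = 1139.37 − 755.37 = 384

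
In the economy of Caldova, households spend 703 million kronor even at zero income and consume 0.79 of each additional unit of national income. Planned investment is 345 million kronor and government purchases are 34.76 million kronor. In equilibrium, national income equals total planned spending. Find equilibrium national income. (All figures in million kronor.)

Y = C + I + G = 703 + 0.79Y + 345 + 34.76
Y − 0.79Y = 1082.76
0.21Y = 1082.76, so Y = 1082.76/0.21 = 5156

Y = 5156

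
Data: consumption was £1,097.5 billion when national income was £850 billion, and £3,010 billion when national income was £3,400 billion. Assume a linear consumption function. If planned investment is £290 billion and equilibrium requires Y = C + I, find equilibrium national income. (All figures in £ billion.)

Y = 3000

MPC = (3010 − 1097.5)/(3400 − 850) = 1912.5/2550 = 0.75
a = 1097.5 − 0.75(850) = 460
Equilibrium: Y = 460 + 0.75Y + 290
0.25Y = 750, so Y = 750/0.25 = 3000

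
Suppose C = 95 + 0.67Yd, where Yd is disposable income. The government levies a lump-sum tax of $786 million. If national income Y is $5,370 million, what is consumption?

C = 3166.28

Yd = Y − T = 5370 − 786 = 4584
C = 95 + 0.67(4584) = 95 + 3071.28 = 3166.28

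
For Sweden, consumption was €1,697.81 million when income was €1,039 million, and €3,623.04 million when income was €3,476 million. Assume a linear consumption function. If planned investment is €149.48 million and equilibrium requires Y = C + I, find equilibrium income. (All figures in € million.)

Y = 4888

MPC = (3623.04 − 1697.81)/(3476 − 1039) = 1925.23/2437 = 0.79
a = 1697.81 − 0.79(1039) = 877
Equilibrium: Y = 877 + 0.79Y + 149.48
0.21Y = 1026.48, so Y = 1026.48/0.21 = 4888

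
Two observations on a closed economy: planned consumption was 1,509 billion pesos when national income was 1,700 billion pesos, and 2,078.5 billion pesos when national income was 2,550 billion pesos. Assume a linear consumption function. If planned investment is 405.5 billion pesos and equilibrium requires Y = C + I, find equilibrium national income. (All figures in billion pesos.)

Y = 2350

MPC = (2078.5 − 1509)/(2550 − 1700) = 569.5/850 = 0.67
a = 1509 − 0.67(1700) = 370
Equilibrium: Y = 370 + 0.67Y + 405.5
0.33Y = 775.5, so Y = 775.5/0.33 = 2350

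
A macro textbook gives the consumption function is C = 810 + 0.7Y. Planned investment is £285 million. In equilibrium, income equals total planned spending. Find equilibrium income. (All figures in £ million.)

Y = C + I = 810 + 0.7Y + 285
Y − 0.7Y = 1095
0.3Y = 1095, so Y = 1095/0.3 = 3650

Y = 3650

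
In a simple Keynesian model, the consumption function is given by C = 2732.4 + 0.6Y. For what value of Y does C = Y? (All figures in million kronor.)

Y = 6831

At break-even, C = Y: 2732.4 + 0.6Y = Y
0.4Y = 2732.4, so Y = 2732.4/0.4 = 6831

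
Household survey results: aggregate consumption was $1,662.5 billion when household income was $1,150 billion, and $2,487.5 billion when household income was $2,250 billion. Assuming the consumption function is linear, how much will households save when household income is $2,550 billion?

MPC = (2487.5 − 1662.5)/(2250 − 1150) = 825/1100 = 0.75
a = 1662.5 − 0.75(1150) = 1662.5 − 862.5 = 800
C = 800 + 0.75(2550) = 2712.5
S = 2550 − 2712.5 = -162.5

S = -162.5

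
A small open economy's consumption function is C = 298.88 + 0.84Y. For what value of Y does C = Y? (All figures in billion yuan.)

Y = 1868

At break-even, C = Y: 298.88 + 0.84Y = Y
0.16Y = 298.88, so Y = 298.88/0.16 = 1868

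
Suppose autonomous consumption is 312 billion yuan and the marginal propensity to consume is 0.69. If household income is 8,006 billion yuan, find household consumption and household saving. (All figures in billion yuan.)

C = 5836.14; S = 2169.86

C = 312 + 0.69(8006) = 312 + 5524.14 = 5836.14
S = Y − C = 8006 − 5836.14 = 2169.86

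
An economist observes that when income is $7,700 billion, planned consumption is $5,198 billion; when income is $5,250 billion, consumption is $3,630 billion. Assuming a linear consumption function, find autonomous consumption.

a = 270

MPC = ΔC/ΔY = (5198 − 3630)/(7700 − 5250) = 1568/2450 = 0.64
a = C − MPC·Y = 3630 − 0.64(5250) = 3630 − 3360 = 270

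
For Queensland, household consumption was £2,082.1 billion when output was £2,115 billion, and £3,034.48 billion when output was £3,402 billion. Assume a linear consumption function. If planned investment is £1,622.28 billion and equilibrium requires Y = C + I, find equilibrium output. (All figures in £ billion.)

Y = 8228

MPC = (3034.48 − 2082.1)/(3402 − 2115) = 952.38/1287 = 0.74
a = 2082.1 − 0.74(2115) = 517
Equilibrium: Y = 517 + 0.74Y + 1622.28
0.26Y = 2139.28, so Y = 2139.28/0.26 = 8228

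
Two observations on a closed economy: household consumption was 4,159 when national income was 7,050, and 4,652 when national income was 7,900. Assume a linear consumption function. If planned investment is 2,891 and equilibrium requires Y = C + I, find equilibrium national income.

Y = 7050

MPC = (4652 − 4159)/(7900 − 7050) = 493/850 = 0.58
a = 4159 − 0.58(7050) = 70
Equilibrium: Y = 70 + 0.58Y + 2891
0.42Y = 2961, so Y = 2961/0.42 = 7050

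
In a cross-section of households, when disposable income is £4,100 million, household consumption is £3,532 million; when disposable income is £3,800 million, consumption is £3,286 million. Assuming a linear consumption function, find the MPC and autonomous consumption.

MPC = 0.82; a = 170

MPC = ΔC/ΔY = (3532 − 3286)/(4100 − 3800) = 246/300 = 0.82
a = C − MPC·Y = 3286 − 0.82(3800) = 3286 − 3116 = 170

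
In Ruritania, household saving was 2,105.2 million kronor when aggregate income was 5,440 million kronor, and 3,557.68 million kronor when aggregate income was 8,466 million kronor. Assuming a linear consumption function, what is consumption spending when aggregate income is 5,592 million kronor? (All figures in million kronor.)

MPS = ΔS/ΔY = (3557.68 − 2105.2)/(8466 − 5440) = 1452.48/3026 = 0.48
MPC = 1 − MPS = 0.52
Autonomous saving = 2105.2 − 0.48(5440) = -506, so a = 506
C = 506 + 0.52(5592) = 506 + 2907.84 = 3413.84

C = 3413.84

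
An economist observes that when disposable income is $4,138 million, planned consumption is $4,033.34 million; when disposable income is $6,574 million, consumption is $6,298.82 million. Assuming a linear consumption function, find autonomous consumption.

MPC = ΔC/ΔY = (6298.82 − 4033.34)/(6574 − 4138) = 2265.48/2436 = 0.93
a = C − MPC·Y = 4033.34 − 0.93(4138) = 4033.34 − 3848.34 = 185

a = 185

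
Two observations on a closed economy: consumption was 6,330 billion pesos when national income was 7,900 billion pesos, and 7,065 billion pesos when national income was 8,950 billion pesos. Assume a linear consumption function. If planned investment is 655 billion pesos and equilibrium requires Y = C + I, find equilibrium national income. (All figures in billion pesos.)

MPC = (7065 − 6330)/(8950 − 7900) = 735/1050 = 0.7
a = 6330 − 0.7(7900) = 800
Equilibrium: Y = 800 + 0.7Y + 655
0.3Y = 1455, so Y = 1455/0.3 = 4850

Y = 4850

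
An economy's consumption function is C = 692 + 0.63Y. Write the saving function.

S = -692 + 0.37Y

S = Y − C = Y − (692 + 0.63Y) = -692 + (1 − 0.63)Y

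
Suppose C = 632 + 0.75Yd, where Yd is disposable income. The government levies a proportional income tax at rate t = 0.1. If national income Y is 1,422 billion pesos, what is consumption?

Yd = (1 − 0.1)(1422) = 0.9(1422) = 1279.8
C = 632 + 0.75(1279.8) = 632 + 959.85 = 1591.85

C = 1591.85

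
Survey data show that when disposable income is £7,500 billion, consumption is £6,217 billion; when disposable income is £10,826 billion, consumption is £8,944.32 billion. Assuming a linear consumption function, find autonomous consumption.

MPC = ΔC/ΔY = (8944.32 − 6217)/(10826 − 7500) = 2727.32/3326 = 0.82
a = C − MPC·Y = 6217 − 0.82(7500) = 6217 − 6150 = 67

a = 67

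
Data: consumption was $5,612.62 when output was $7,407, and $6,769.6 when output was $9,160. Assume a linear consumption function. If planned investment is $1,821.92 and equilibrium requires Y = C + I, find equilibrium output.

Y = 7488

MPC = (6769.6 − 5612.62)/(9160 − 7407) = 1156.98/1753 = 0.66
a = 5612.62 − 0.66(7407) = 724
Equilibrium: Y = 724 + 0.66Y + 1821.92
0.34Y = 2545.92, so Y = 2545.92/0.34 = 7488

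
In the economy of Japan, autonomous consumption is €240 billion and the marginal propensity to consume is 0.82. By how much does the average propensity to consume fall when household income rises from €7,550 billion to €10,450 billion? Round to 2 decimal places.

At Y = 7550: C = 240 + 0.82(7550) = 6431, APC = 6431/7550 = 0.852
At Y = 10450: C = 8809, APC = 8809/10450 = 0.843
Fall in APC = 0.852 − 0.843 = 0.009 ≈ 0.01

ΔAPC = 0.01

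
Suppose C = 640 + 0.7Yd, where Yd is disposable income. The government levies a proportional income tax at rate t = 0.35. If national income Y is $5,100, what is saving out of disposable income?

Yd = (1 − 0.35)(5100) = 0.65(5100) = 3315
C = 640 + 0.7(3315) = 640 + 2320.5 = 2960.5
S = Yd − C = 3315 − 2960.5 = 354.5

S = 354.5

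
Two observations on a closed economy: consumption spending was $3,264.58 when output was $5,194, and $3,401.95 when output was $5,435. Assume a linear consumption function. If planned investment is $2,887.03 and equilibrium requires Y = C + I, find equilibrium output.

Y = 7421

MPC = (3401.95 − 3264.58)/(5435 − 5194) = 137.37/241 = 0.57
a = 3264.58 − 0.57(5194) = 304
Equilibrium: Y = 304 + 0.57Y + 2887.03
0.43Y = 3191.03, so Y = 3191.03/0.43 = 7421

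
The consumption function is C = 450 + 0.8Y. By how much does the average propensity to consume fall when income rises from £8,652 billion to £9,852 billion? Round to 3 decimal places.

ΔAPC = 0.006

At Y = 8652: C = 450 + 0.8(8652) = 7371.6, APC = 7371.6/8652 = 0.8520
At Y = 9852: C = 8331.6, APC = 8331.6/9852 = 0.8457
Fall in APC = 0.8520 − 0.8457 = 0.0063 ≈ 0.006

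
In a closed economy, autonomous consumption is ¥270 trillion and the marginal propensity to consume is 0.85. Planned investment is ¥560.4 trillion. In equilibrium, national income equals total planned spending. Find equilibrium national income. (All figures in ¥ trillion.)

Y = 5536

Y = C + I = 270 + 0.85Y + 560.4
Y − 0.85Y = 830.4
0.15Y = 830.4, so Y = 830.4/0.15 = 5536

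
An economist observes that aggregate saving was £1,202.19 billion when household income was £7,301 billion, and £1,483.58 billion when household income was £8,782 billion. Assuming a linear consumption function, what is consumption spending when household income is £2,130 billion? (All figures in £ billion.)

MPS = ΔS/ΔY = (1483.58 − 1202.19)/(8782 − 7301) = 281.39/1481 = 0.19
MPC = 1 − MPS = 0.81
Autonomous saving = 1202.19 − 0.19(7301) = -185, so a = 185
C = 185 + 0.81(2130) = 185 + 1725.3 = 1910.3

C = 1910.3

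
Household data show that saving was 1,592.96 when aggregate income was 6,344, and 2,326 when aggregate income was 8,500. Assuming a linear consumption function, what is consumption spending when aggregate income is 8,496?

MPS = ΔS/ΔY = (2326 − 1592.96)/(8500 − 6344) = 733.04/2156 = 0.34
MPC = 1 − MPS = 0.66
Autonomous saving = 1592.96 − 0.34(6344) = -564, so a = 564
C = 564 + 0.66(8496) = 564 + 5607.36 = 6171.36

C = 6171.36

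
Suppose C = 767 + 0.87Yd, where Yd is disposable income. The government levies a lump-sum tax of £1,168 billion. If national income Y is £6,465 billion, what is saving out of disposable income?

Yd = Y − T = 6465 − 1168 = 5297
C = 767 + 0.87(5297) = 767 + 4608.39 = 5375.39
S = Yd − C = 5297 − 5375.39 = -78.39

S = -78.39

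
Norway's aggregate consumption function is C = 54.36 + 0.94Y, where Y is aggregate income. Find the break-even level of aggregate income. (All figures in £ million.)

At break-even, C = Y: 54.36 + 0.94Y = Y
0.06Y = 54.36, so Y = 54.36/0.06 = 906

Y = 906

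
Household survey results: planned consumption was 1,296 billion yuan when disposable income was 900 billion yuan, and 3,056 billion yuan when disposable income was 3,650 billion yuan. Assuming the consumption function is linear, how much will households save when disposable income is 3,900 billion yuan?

MPC = (3056 − 1296)/(3650 − 900) = 1760/2750 = 0.64
a = 1296 − 0.64(900) = 1296 − 576 = 720
C = 720 + 0.64(3900) = 3216
S = 3900 − 3216 = 684

S = 684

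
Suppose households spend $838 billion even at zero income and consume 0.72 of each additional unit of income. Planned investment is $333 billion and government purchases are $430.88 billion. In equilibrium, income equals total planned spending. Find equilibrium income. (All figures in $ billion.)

Y = 5721

Y = C + I + G = 838 + 0.72Y + 333 + 430.88
Y − 0.72Y = 1601.88
0.28Y = 1601.88, so Y = 1601.88/0.28 = 5721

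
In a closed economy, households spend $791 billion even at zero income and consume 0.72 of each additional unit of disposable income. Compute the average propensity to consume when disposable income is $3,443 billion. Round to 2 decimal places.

APC = 0.95

C = 791 + 0.72(3443) = 3269.96
APC = C/Y = 3269.96/3443 = 0.95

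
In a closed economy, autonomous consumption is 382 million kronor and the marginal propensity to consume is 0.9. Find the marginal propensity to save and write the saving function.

MPS = 0.1; S = -382 + 0.1Y

MPS = 1 − MPC = 1 − 0.9 = 0.1
S = Y − C = -382 + 0.1Y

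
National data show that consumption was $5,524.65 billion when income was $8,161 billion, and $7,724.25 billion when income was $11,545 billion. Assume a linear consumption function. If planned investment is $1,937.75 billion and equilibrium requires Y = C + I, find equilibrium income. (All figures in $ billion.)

Y = 6165

MPC = (7724.25 − 5524.65)/(11545 − 8161) = 2199.6/3384 = 0.65
a = 5524.65 − 0.65(8161) = 220
Equilibrium: Y = 220 + 0.65Y + 1937.75
0.35Y = 2157.75, so Y = 2157.75/0.35 = 6165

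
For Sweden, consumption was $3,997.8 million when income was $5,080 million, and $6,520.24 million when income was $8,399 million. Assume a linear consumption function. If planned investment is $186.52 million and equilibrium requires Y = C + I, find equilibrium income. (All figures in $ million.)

Y = 1348

MPC = (6520.24 − 3997.8)/(8399 − 5080) = 2522.44/3319 = 0.76
a = 3997.8 − 0.76(5080) = 137
Equilibrium: Y = 137 + 0.76Y + 186.52
0.24Y = 323.52, so Y = 323.52/0.24 = 1348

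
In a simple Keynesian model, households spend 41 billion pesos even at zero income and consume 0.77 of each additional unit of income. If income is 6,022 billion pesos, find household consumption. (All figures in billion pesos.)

C = 4677.94

C = 41 + 0.77(6022) = 41 + 4636.94 = 4677.94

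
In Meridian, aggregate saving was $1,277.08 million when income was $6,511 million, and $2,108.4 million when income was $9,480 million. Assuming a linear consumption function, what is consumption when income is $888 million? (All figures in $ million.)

MPS = ΔS/ΔY = (2108.4 − 1277.08)/(9480 − 6511) = 831.32/2969 = 0.28
MPC = 1 − MPS = 0.72
Autonomous saving = 1277.08 − 0.28(6511) = -546, so a = 546
C = 546 + 0.72(888) = 546 + 639.36 = 1185.36

C = 1185.36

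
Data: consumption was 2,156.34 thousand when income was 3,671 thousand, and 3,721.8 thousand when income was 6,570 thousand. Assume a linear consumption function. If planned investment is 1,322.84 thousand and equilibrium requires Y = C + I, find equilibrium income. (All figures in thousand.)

Y = 3254

MPC = (3721.8 − 2156.34)/(6570 − 3671) = 1565.46/2899 = 0.54
a = 2156.34 − 0.54(3671) = 174
Equilibrium: Y = 174 + 0.54Y + 1322.84
0.46Y = 1496.84, so Y = 1496.84/0.46 = 3254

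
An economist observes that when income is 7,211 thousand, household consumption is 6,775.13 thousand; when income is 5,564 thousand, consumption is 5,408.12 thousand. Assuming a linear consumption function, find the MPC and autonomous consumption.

MPC = ΔC/ΔY = (6775.13 − 5408.12)/(7211 − 5564) = 1367.01/1647 = 0.83
a = C − MPC·Y = 5408.12 − 0.83(5564) = 5408.12 − 4618.12 = 790

MPC = 0.83; a = 790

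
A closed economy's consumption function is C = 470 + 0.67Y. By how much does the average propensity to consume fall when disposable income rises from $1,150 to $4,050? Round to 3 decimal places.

At Y = 1150: C = 470 + 0.67(1150) = 1240.5, APC = 1240.5/1150 = 1.0787
At Y = 4050: C = 3183.5, APC = 3183.5/4050 = 0.7860
Fall in APC = 1.0787 − 0.7860 = 0.2927 ≈ 0.293

ΔAPC = 0.293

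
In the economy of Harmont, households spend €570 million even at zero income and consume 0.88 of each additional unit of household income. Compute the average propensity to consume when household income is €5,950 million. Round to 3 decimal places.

APC = 0.976

C = 570 + 0.88(5950) = 5806
APC = C/Y = 5806/5950 = 0.976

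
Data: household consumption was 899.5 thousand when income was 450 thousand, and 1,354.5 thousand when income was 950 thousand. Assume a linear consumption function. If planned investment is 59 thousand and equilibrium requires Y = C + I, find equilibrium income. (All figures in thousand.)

Y = 6100

MPC = (1354.5 − 899.5)/(950 − 450) = 455/500 = 0.91
a = 899.5 − 0.91(450) = 490
Equilibrium: Y = 490 + 0.91Y + 59
0.09Y = 549, so Y = 549/0.09 = 6100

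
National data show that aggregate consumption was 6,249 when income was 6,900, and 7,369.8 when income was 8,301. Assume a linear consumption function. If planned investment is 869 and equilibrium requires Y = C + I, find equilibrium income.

MPC = (7369.8 − 6249)/(8301 − 6900) = 1120.8/1401 = 0.8
a = 6249 − 0.8(6900) = 729
Equilibrium: Y = 729 + 0.8Y + 869
0.2Y = 1598, so Y = 1598/0.2 = 7990

Y = 7990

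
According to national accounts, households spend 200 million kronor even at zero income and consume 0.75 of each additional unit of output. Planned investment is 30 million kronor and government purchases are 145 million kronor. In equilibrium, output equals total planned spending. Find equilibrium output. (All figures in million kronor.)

Y = C + I + G = 200 + 0.75Y + 30 + 145
Y − 0.75Y = 375
0.25Y = 375, so Y = 375/0.25 = 1500

Y = 1500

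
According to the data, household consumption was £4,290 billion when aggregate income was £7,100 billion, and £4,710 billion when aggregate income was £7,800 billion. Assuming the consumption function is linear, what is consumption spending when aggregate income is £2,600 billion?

C = 1590

MPC = (4710 − 4290)/(7800 − 7100) = 420/700 = 0.6
a = 4290 − 0.6(7100) = 4290 − 4260 = 30
C = 30 + 0.6(2600) = 30 + 1560 = 1590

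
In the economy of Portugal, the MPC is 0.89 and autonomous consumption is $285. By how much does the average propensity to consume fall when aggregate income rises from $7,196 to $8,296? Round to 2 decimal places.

At Y = 7196: C = 285 + 0.89(7196) = 6689.44, APC = 6689.44/7196 = 0.930
At Y = 8296: C = 7668.44, APC = 7668.44/8296 = 0.924
Fall in APC = 0.930 − 0.924 = 0.006 ≈ 0.01

ΔAPC = 0.01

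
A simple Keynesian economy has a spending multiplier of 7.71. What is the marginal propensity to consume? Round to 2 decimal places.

MPC = 0.87

k = 1/(1 − MPC), so 1 − MPC = 1/k = 1/7.71 = 0.1297
MPC = 1 − 0.1297 = 0.87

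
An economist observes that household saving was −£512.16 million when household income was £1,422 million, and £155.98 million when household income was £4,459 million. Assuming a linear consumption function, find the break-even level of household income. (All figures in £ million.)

Y = 3750

MPS = ΔS/ΔY = (155.98 − (-512.16))/(4459 − 1422) = 668.14/3037 = 0.22
MPC = 1 − MPS = 0.78
From S(1422) = -512.16: −a + 0.22(1422) = -512.16, so a = 312.84 − (-512.16) = 825
Break-even (S = 0): Y = a/MPS = 825/0.22 = 3750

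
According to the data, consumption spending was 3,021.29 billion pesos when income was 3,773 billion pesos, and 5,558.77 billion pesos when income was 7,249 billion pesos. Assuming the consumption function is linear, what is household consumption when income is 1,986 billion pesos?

MPC = (5558.77 − 3021.29)/(7249 − 3773) = 2537.48/3476 = 0.73
a = 3021.29 − 0.73(3773) = 3021.29 − 2754.29 = 267
C = 267 + 0.73(1986) = 267 + 1449.78 = 1716.78

C = 1716.78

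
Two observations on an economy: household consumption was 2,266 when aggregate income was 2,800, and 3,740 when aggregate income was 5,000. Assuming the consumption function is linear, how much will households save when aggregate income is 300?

S = -291

MPC = (3740 − 2266)/(5000 − 2800) = 1474/2200 = 0.67
a = 2266 − 0.67(2800) = 2266 − 1876 = 390
C = 390 + 0.67(300) = 591
S = 300 − 591 = -291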